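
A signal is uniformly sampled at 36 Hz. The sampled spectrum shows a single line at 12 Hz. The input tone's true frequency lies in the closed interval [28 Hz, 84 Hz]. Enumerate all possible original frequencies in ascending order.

Frequencies that alias to 12 Hz are k·fs ± 12 Hz for integer k ≥ 0.
k=0: 12 Hz.
k=1: 24 Hz, 48 Hz.
k=2: 60 Hz, 84 Hz.
k=3: 96 Hz, 120 Hz.
Within [28 Hz, 84 Hz]: 48 Hz, 60 Hz, 84 Hz.

48 Hz, 60 Hz, 84 Hz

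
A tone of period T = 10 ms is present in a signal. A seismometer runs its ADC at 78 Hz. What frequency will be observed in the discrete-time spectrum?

22 Hz

T = 10 ms → f = 1/T = 100 Hz.
100 Hz mod fs = 22 Hz.
22 Hz ≤ fs/2 = 39 Hz, appears at 22 Hz.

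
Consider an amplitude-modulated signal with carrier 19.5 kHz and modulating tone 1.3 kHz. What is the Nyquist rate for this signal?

AM sidebands sit at fc ± fm = 18.2 kHz and 20.8 kHz.
Highest-frequency component: 20.8 kHz.
Nyquist rate = 2 × 20.8 kHz = 41.6 kHz.

41.6 kHz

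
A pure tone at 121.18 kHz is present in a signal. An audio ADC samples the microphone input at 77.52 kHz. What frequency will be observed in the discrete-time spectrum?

33.86 kHz

121.18 kHz mod fs = 43.66 kHz.
43.66 kHz > fs/2 = 38.76 kHz, folds to fs − 43.66 kHz = 33.86 kHz.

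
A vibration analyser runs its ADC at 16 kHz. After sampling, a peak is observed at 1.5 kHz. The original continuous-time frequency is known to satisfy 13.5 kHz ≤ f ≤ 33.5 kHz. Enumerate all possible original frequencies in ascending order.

14.5 kHz, 17.5 kHz, 30.5 kHz, 33.5 kHz

Frequencies that alias to 1.5 kHz are k·fs ± 1.5 kHz for integer k ≥ 0.
k=0: 1.5 kHz.
k=1: 14.5 kHz, 17.5 kHz.
k=2: 30.5 kHz, 33.5 kHz.
k=3: 46.5 kHz, 49.5 kHz.
Within [13.5 kHz, 33.5 kHz]: 14.5 kHz, 17.5 kHz, 30.5 kHz, 33.5 kHz.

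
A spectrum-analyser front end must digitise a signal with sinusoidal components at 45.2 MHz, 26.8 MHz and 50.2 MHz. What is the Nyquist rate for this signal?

100.4 MHz

Highest-frequency component: 50.2 MHz.
Nyquist rate = 2 × 50.2 MHz = 100.4 MHz.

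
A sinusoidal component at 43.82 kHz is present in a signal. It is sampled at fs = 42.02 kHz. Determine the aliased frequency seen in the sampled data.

1.8 kHz

43.82 kHz mod fs = 1.8 kHz.
1.8 kHz ≤ fs/2 = 21.01 kHz, appears at 1.8 kHz.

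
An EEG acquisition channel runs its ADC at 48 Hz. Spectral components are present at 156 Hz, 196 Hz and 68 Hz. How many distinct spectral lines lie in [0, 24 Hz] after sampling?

fs/2 = 24 Hz.
156 Hz mod fs = 12 Hz.
12 Hz ≤ fs/2 = 24 Hz, appears at 12 Hz.
196 Hz mod fs = 4 Hz.
4 Hz ≤ fs/2 = 24 Hz, appears at 4 Hz.
68 Hz mod fs = 20 Hz.
20 Hz ≤ fs/2 = 24 Hz, appears at 20 Hz.
Distinct values: {4 Hz, 12 Hz, 20 Hz} → 3.

3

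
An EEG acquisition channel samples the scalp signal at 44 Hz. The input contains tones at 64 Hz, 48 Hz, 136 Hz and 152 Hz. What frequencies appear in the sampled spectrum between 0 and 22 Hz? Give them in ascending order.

fs/2 = 22 Hz.
64 Hz mod fs = 20 Hz.
20 Hz ≤ fs/2 = 22 Hz, appears at 20 Hz.
48 Hz mod fs = 4 Hz.
4 Hz ≤ fs/2 = 22 Hz, appears at 4 Hz.
136 Hz mod fs = 4 Hz.
4 Hz ≤ fs/2 = 22 Hz, appears at 4 Hz.
152 Hz mod fs = 20 Hz.
20 Hz ≤ fs/2 = 22 Hz, appears at 20 Hz.
Distinct values: {4 Hz, 20 Hz}.

4 Hz, 20 Hz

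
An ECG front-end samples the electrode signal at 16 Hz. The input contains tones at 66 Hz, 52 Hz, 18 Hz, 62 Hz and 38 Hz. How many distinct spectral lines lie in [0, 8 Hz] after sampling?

3

fs/2 = 8 Hz.
66 Hz mod fs = 2 Hz.
2 Hz ≤ fs/2 = 8 Hz, appears at 2 Hz.
52 Hz mod fs = 4 Hz.
4 Hz ≤ fs/2 = 8 Hz, appears at 4 Hz.
18 Hz mod fs = 2 Hz.
2 Hz ≤ fs/2 = 8 Hz, appears at 2 Hz.
62 Hz mod fs = 14 Hz.
14 Hz > fs/2 = 8 Hz, folds to fs − 14 Hz = 2 Hz.
38 Hz mod fs = 6 Hz.
6 Hz ≤ fs/2 = 8 Hz, appears at 6 Hz.
Distinct values: {2 Hz, 4 Hz, 6 Hz} → 3.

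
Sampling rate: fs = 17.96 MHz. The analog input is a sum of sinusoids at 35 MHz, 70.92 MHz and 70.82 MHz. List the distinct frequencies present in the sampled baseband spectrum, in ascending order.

0.92 MHz, 1.02 MHz

fs/2 = 8.98 MHz.
35 MHz mod fs = 17.04 MHz.
17.04 MHz > fs/2 = 8.98 MHz, folds to fs − 17.04 MHz = 0.92 MHz.
70.92 MHz mod fs = 17.04 MHz.
17.04 MHz > fs/2 = 8.98 MHz, folds to fs − 17.04 MHz = 0.92 MHz.
70.82 MHz mod fs = 16.94 MHz.
16.94 MHz > fs/2 = 8.98 MHz, folds to fs − 16.94 MHz = 1.02 MHz.
Distinct values: {0.92 MHz, 1.02 MHz}.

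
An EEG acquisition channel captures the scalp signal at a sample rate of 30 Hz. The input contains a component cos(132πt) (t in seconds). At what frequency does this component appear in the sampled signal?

6 Hz

ω = 132π rad/s → f = ω/(2π) = 66 Hz.
66 Hz mod fs = 6 Hz.
6 Hz ≤ fs/2 = 15 Hz, appears at 6 Hz.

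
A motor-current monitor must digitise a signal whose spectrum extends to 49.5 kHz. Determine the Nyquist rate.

99 kHz

Nyquist rate = 2 × 49.5 kHz = 99 kHz.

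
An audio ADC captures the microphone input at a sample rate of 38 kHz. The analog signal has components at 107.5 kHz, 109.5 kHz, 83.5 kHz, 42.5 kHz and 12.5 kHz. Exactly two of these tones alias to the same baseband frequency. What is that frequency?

4.5 kHz

fs/2 = 19 kHz.
107.5 kHz mod fs = 31.5 kHz.
31.5 kHz > fs/2 = 19 kHz, folds to fs − 31.5 kHz = 6.5 kHz.
109.5 kHz mod fs = 33.5 kHz.
33.5 kHz > fs/2 = 19 kHz, folds to fs − 33.5 kHz = 4.5 kHz.
83.5 kHz mod fs = 7.5 kHz.
7.5 kHz ≤ fs/2 = 19 kHz, appears at 7.5 kHz.
42.5 kHz mod fs = 4.5 kHz.
4.5 kHz ≤ fs/2 = 19 kHz, appears at 4.5 kHz.
12.5 kHz ≤ fs/2 = 19 kHz, passes unchanged.
42.5 kHz and 109.5 kHz both map to 4.5 kHz.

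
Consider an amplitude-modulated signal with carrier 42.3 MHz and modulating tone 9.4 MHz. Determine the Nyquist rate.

103.4 MHz

AM sidebands sit at fc ± fm = 32.9 MHz and 51.7 MHz.
Highest-frequency component: 51.7 MHz.
Nyquist rate = 2 × 51.7 MHz = 103.4 MHz.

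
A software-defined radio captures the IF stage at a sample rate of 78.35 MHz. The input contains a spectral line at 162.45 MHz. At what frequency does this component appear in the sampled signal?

5.75 MHz

162.45 MHz mod fs = 5.75 MHz.
5.75 MHz ≤ fs/2 = 39.175 MHz, appears at 5.75 MHz.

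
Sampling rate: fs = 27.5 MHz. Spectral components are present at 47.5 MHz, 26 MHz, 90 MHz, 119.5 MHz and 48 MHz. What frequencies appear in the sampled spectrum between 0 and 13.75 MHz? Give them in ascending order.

fs/2 = 13.75 MHz.
47.5 MHz mod fs = 20 MHz.
20 MHz > fs/2 = 13.75 MHz, folds to fs − 20 MHz = 7.5 MHz.
26 MHz > fs/2 = 13.75 MHz, folds to fs − 26 MHz = 1.5 MHz.
90 MHz mod fs = 7.5 MHz.
7.5 MHz ≤ fs/2 = 13.75 MHz, appears at 7.5 MHz.
119.5 MHz mod fs = 9.5 MHz.
9.5 MHz ≤ fs/2 = 13.75 MHz, appears at 9.5 MHz.
48 MHz mod fs = 20.5 MHz.
20.5 MHz > fs/2 = 13.75 MHz, folds to fs − 20.5 MHz = 7 MHz.
Distinct values: {1.5 MHz, 7 MHz, 7.5 MHz, 9.5 MHz}.

1.5 MHz, 7 MHz, 7.5 MHz, 9.5 MHz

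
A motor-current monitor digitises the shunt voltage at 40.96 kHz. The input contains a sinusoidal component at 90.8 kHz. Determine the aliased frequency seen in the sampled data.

90.8 kHz mod fs = 8.88 kHz.
8.88 kHz ≤ fs/2 = 20.48 kHz, appears at 8.88 kHz.

8.88 kHz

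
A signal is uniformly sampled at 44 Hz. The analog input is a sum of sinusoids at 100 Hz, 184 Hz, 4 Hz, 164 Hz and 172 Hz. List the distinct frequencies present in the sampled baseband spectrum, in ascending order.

4 Hz, 8 Hz, 12 Hz

fs/2 = 22 Hz.
100 Hz mod fs = 12 Hz.
12 Hz ≤ fs/2 = 22 Hz, appears at 12 Hz.
184 Hz mod fs = 8 Hz.
8 Hz ≤ fs/2 = 22 Hz, appears at 8 Hz.
4 Hz ≤ fs/2 = 22 Hz, passes unchanged.
164 Hz mod fs = 32 Hz.
32 Hz > fs/2 = 22 Hz, folds to fs − 32 Hz = 12 Hz.
172 Hz mod fs = 40 Hz.
40 Hz > fs/2 = 22 Hz, folds to fs − 40 Hz = 4 Hz.
Distinct values: {4 Hz, 8 Hz, 12 Hz}.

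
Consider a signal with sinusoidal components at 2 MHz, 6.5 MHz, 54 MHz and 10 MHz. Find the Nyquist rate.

108 MHz

Highest-frequency component: 54 MHz.
Nyquist rate = 2 × 54 MHz = 108 MHz.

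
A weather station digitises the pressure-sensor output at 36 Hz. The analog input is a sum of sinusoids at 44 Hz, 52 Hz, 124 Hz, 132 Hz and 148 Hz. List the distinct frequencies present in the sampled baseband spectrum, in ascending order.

4 Hz, 8 Hz, 12 Hz, 16 Hz

fs/2 = 18 Hz.
44 Hz mod fs = 8 Hz.
8 Hz ≤ fs/2 = 18 Hz, appears at 8 Hz.
52 Hz mod fs = 16 Hz.
16 Hz ≤ fs/2 = 18 Hz, appears at 16 Hz.
124 Hz mod fs = 16 Hz.
16 Hz ≤ fs/2 = 18 Hz, appears at 16 Hz.
132 Hz mod fs = 24 Hz.
24 Hz > fs/2 = 18 Hz, folds to fs − 24 Hz = 12 Hz.
148 Hz mod fs = 4 Hz.
4 Hz ≤ fs/2 = 18 Hz, appears at 4 Hz.
Distinct values: {4 Hz, 8 Hz, 12 Hz, 16 Hz}.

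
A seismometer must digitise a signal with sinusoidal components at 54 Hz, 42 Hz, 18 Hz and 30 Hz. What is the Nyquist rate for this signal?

Highest-frequency component: 54 Hz.
Nyquist rate = 2 × 54 Hz = 108 Hz.

108 Hz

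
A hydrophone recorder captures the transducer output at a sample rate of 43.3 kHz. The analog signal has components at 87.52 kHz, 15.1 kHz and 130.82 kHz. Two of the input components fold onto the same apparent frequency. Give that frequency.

fs/2 = 21.65 kHz.
87.52 kHz mod fs = 0.92 kHz.
0.92 kHz ≤ fs/2 = 21.65 kHz, appears at 0.92 kHz.
15.1 kHz ≤ fs/2 = 21.65 kHz, passes unchanged.
130.82 kHz mod fs = 0.92 kHz.
0.92 kHz ≤ fs/2 = 21.65 kHz, appears at 0.92 kHz.
87.52 kHz and 130.82 kHz both map to 0.92 kHz.

0.92 kHz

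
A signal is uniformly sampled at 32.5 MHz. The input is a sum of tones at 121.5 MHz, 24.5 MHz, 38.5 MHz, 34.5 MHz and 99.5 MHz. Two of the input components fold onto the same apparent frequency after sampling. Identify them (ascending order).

34.5 MHz, 99.5 MHz

fs/2 = 16.25 MHz.
121.5 MHz mod fs = 24 MHz.
24 MHz > fs/2 = 16.25 MHz, folds to fs − 24 MHz = 8.5 MHz.
24.5 MHz > fs/2 = 16.25 MHz, folds to fs − 24.5 MHz = 8 MHz.
38.5 MHz mod fs = 6 MHz.
6 MHz ≤ fs/2 = 16.25 MHz, appears at 6 MHz.
34.5 MHz mod fs = 2 MHz.
2 MHz ≤ fs/2 = 16.25 MHz, appears at 2 MHz.
99.5 MHz mod fs = 2 MHz.
2 MHz ≤ fs/2 = 16.25 MHz, appears at 2 MHz.
34.5 MHz and 99.5 MHz both map to 2 MHz.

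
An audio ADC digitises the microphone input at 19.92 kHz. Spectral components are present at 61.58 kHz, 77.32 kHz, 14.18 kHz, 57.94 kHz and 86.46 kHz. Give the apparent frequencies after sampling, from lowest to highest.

1.82 kHz, 2.36 kHz, 5.74 kHz, 6.78 kHz

fs/2 = 9.96 kHz.
61.58 kHz mod fs = 1.82 kHz.
1.82 kHz ≤ fs/2 = 9.96 kHz, appears at 1.82 kHz.
77.32 kHz mod fs = 17.56 kHz.
17.56 kHz > fs/2 = 9.96 kHz, folds to fs − 17.56 kHz = 2.36 kHz.
14.18 kHz > fs/2 = 9.96 kHz, folds to fs − 14.18 kHz = 5.74 kHz.
57.94 kHz mod fs = 18.1 kHz.
18.1 kHz > fs/2 = 9.96 kHz, folds to fs − 18.1 kHz = 1.82 kHz.
86.46 kHz mod fs = 6.78 kHz.
6.78 kHz ≤ fs/2 = 9.96 kHz, appears at 6.78 kHz.
Distinct values: {1.82 kHz, 2.36 kHz, 5.74 kHz, 6.78 kHz}.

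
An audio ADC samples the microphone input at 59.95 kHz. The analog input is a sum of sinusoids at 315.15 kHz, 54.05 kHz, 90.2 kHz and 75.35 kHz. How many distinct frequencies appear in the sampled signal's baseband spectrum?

fs/2 = 29.975 kHz.
315.15 kHz mod fs = 15.4 kHz.
15.4 kHz ≤ fs/2 = 29.975 kHz, appears at 15.4 kHz.
54.05 kHz > fs/2 = 29.975 kHz, folds to fs − 54.05 kHz = 5.9 kHz.
90.2 kHz mod fs = 30.25 kHz.
30.25 kHz > fs/2 = 29.975 kHz, folds to fs − 30.25 kHz = 29.7 kHz.
75.35 kHz mod fs = 15.4 kHz.
15.4 kHz ≤ fs/2 = 29.975 kHz, appears at 15.4 kHz.
Distinct values: {5.9 kHz, 15.4 kHz, 29.7 kHz} → 3.

3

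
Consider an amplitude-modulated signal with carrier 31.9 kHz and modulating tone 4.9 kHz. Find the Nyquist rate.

73.6 kHz

AM sidebands sit at fc ± fm = 27 kHz and 36.8 kHz.
Highest-frequency component: 36.8 kHz.
Nyquist rate = 2 × 36.8 kHz = 73.6 kHz.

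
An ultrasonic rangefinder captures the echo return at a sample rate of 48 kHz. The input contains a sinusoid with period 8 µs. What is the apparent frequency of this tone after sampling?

T = 8 µs → f = 1/T = 125 kHz.
125 kHz mod fs = 29 kHz.
29 kHz > fs/2 = 24 kHz, folds to fs − 29 kHz = 19 kHz.

19 kHz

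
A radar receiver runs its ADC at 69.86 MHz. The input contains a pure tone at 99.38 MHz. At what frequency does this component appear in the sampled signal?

99.38 MHz mod fs = 29.52 MHz.
29.52 MHz ≤ fs/2 = 34.93 MHz, appears at 29.52 MHz.

29.52 MHz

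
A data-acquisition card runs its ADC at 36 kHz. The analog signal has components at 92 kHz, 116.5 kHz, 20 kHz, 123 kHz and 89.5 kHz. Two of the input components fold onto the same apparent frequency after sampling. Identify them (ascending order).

fs/2 = 18 kHz.
92 kHz mod fs = 20 kHz.
20 kHz > fs/2 = 18 kHz, folds to fs − 20 kHz = 16 kHz.
116.5 kHz mod fs = 8.5 kHz.
8.5 kHz ≤ fs/2 = 18 kHz, appears at 8.5 kHz.
20 kHz > fs/2 = 18 kHz, folds to fs − 20 kHz = 16 kHz.
123 kHz mod fs = 15 kHz.
15 kHz ≤ fs/2 = 18 kHz, appears at 15 kHz.
89.5 kHz mod fs = 17.5 kHz.
17.5 kHz ≤ fs/2 = 18 kHz, appears at 17.5 kHz.
20 kHz and 92 kHz both map to 16 kHz.

20 kHz, 92 kHz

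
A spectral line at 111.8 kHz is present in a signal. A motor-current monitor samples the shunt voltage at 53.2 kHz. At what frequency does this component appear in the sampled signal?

111.8 kHz mod fs = 5.4 kHz.
5.4 kHz ≤ fs/2 = 26.6 kHz, appears at 5.4 kHz.

5.4 kHz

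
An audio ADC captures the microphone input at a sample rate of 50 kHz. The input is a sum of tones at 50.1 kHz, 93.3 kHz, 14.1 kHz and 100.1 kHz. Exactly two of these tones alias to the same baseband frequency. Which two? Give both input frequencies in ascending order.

fs/2 = 25 kHz.
50.1 kHz mod fs = 0.1 kHz.
0.1 kHz ≤ fs/2 = 25 kHz, appears at 0.1 kHz.
93.3 kHz mod fs = 43.3 kHz.
43.3 kHz > fs/2 = 25 kHz, folds to fs − 43.3 kHz = 6.7 kHz.
14.1 kHz ≤ fs/2 = 25 kHz, passes unchanged.
100.1 kHz mod fs = 0.1 kHz.
0.1 kHz ≤ fs/2 = 25 kHz, appears at 0.1 kHz.
50.1 kHz and 100.1 kHz both map to 0.1 kHz.

50.1 kHz, 100.1 kHz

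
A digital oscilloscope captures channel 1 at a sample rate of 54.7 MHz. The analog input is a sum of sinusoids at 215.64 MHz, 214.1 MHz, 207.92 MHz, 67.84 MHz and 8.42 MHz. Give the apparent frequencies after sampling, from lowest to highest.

fs/2 = 27.35 MHz.
215.64 MHz mod fs = 51.54 MHz.
51.54 MHz > fs/2 = 27.35 MHz, folds to fs − 51.54 MHz = 3.16 MHz.
214.1 MHz mod fs = 50 MHz.
50 MHz > fs/2 = 27.35 MHz, folds to fs − 50 MHz = 4.7 MHz.
207.92 MHz mod fs = 43.82 MHz.
43.82 MHz > fs/2 = 27.35 MHz, folds to fs − 43.82 MHz = 10.88 MHz.
67.84 MHz mod fs = 13.14 MHz.
13.14 MHz ≤ fs/2 = 27.35 MHz, appears at 13.14 MHz.
8.42 MHz ≤ fs/2 = 27.35 MHz, passes unchanged.
Distinct values: {3.16 MHz, 4.7 MHz, 8.42 MHz, 10.88 MHz, 13.14 MHz}.

3.16 MHz, 4.7 MHz, 8.42 MHz, 10.88 MHz, 13.14 MHz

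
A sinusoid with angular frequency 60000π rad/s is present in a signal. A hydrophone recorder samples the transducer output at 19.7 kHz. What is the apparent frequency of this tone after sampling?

9.4 kHz

ω = 60000π rad/s → f = ω/(2π) = 30000 Hz = 30 kHz.
30 kHz mod fs = 10.3 kHz.
10.3 kHz > fs/2 = 9.85 kHz, folds to fs − 10.3 kHz = 9.4 kHz.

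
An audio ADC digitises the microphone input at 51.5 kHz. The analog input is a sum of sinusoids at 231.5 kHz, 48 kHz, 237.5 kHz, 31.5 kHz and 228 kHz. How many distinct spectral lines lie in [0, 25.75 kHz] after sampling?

fs/2 = 25.75 kHz.
231.5 kHz mod fs = 25.5 kHz.
25.5 kHz ≤ fs/2 = 25.75 kHz, appears at 25.5 kHz.
48 kHz > fs/2 = 25.75 kHz, folds to fs − 48 kHz = 3.5 kHz.
237.5 kHz mod fs = 31.5 kHz.
31.5 kHz > fs/2 = 25.75 kHz, folds to fs − 31.5 kHz = 20 kHz.
31.5 kHz > fs/2 = 25.75 kHz, folds to fs − 31.5 kHz = 20 kHz.
228 kHz mod fs = 22 kHz.
22 kHz ≤ fs/2 = 25.75 kHz, appears at 22 kHz.
Distinct values: {3.5 kHz, 20 kHz, 22 kHz, 25.5 kHz} → 4.

4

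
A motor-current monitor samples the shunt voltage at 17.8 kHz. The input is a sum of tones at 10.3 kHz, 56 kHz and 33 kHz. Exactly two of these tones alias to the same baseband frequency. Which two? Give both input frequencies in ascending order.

33 kHz, 56 kHz

fs/2 = 8.9 kHz.
10.3 kHz > fs/2 = 8.9 kHz, folds to fs − 10.3 kHz = 7.5 kHz.
56 kHz mod fs = 2.6 kHz.
2.6 kHz ≤ fs/2 = 8.9 kHz, appears at 2.6 kHz.
33 kHz mod fs = 15.2 kHz.
15.2 kHz > fs/2 = 8.9 kHz, folds to fs − 15.2 kHz = 2.6 kHz.
33 kHz and 56 kHz both map to 2.6 kHz.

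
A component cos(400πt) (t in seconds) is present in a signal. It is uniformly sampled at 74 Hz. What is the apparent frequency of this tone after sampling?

ω = 400π rad/s → f = ω/(2π) = 200 Hz.
200 Hz mod fs = 52 Hz.
52 Hz > fs/2 = 37 Hz, folds to fs − 52 Hz = 22 Hz.

22 Hz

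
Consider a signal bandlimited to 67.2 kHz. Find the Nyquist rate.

134.4 kHz

Nyquist rate = 2 × 67.2 kHz = 134.4 kHz.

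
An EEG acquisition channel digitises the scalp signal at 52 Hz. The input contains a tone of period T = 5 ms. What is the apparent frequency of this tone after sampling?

T = 5 ms → f = 1/T = 200 Hz.
200 Hz mod fs = 44 Hz.
44 Hz > fs/2 = 26 Hz, folds to fs − 44 Hz = 8 Hz.

8 Hz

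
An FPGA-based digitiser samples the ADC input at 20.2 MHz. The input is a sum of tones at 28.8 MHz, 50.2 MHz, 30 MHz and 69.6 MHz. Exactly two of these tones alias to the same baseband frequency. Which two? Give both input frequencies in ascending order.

fs/2 = 10.1 MHz.
28.8 MHz mod fs = 8.6 MHz.
8.6 MHz ≤ fs/2 = 10.1 MHz, appears at 8.6 MHz.
50.2 MHz mod fs = 9.8 MHz.
9.8 MHz ≤ fs/2 = 10.1 MHz, appears at 9.8 MHz.
30 MHz mod fs = 9.8 MHz.
9.8 MHz ≤ fs/2 = 10.1 MHz, appears at 9.8 MHz.
69.6 MHz mod fs = 9 MHz.
9 MHz ≤ fs/2 = 10.1 MHz, appears at 9 MHz.
30 MHz and 50.2 MHz both map to 9.8 MHz.

30 MHz, 50.2 MHz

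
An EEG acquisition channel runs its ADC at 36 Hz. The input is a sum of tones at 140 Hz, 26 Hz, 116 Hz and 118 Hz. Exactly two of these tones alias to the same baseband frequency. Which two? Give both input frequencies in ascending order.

fs/2 = 18 Hz.
140 Hz mod fs = 32 Hz.
32 Hz > fs/2 = 18 Hz, folds to fs − 32 Hz = 4 Hz.
26 Hz > fs/2 = 18 Hz, folds to fs − 26 Hz = 10 Hz.
116 Hz mod fs = 8 Hz.
8 Hz ≤ fs/2 = 18 Hz, appears at 8 Hz.
118 Hz mod fs = 10 Hz.
10 Hz ≤ fs/2 = 18 Hz, appears at 10 Hz.
26 Hz and 118 Hz both map to 10 Hz.

26 Hz, 118 Hz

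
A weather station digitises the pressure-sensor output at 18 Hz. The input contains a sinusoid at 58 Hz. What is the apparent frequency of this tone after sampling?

58 Hz mod fs = 4 Hz.
4 Hz ≤ fs/2 = 9 Hz, appears at 4 Hz.

4 Hz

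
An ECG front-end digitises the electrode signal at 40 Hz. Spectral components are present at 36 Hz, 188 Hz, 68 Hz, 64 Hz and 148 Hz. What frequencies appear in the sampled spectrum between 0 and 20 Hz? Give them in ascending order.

fs/2 = 20 Hz.
36 Hz > fs/2 = 20 Hz, folds to fs − 36 Hz = 4 Hz.
188 Hz mod fs = 28 Hz.
28 Hz > fs/2 = 20 Hz, folds to fs − 28 Hz = 12 Hz.
68 Hz mod fs = 28 Hz.
28 Hz > fs/2 = 20 Hz, folds to fs − 28 Hz = 12 Hz.
64 Hz mod fs = 24 Hz.
24 Hz > fs/2 = 20 Hz, folds to fs − 24 Hz = 16 Hz.
148 Hz mod fs = 28 Hz.
28 Hz > fs/2 = 20 Hz, folds to fs − 28 Hz = 12 Hz.
Distinct values: {4 Hz, 12 Hz, 16 Hz}.

4 Hz, 12 Hz, 16 Hz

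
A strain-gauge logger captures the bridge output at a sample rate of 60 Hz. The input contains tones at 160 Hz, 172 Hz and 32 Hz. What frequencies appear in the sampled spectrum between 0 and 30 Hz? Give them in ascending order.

8 Hz, 20 Hz, 28 Hz

fs/2 = 30 Hz.
160 Hz mod fs = 40 Hz.
40 Hz > fs/2 = 30 Hz, folds to fs − 40 Hz = 20 Hz.
172 Hz mod fs = 52 Hz.
52 Hz > fs/2 = 30 Hz, folds to fs − 52 Hz = 8 Hz.
32 Hz > fs/2 = 30 Hz, folds to fs − 32 Hz = 28 Hz.
Distinct values: {8 Hz, 20 Hz, 28 Hz}.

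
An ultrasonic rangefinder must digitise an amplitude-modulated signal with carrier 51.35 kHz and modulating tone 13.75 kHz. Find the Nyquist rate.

130.2 kHz

AM sidebands sit at fc ± fm = 37.6 kHz and 65.1 kHz.
Highest-frequency component: 65.1 kHz.
Nyquist rate = 2 × 65.1 kHz = 130.2 kHz.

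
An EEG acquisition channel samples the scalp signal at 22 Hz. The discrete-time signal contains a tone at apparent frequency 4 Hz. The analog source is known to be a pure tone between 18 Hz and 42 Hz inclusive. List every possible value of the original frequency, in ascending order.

18 Hz, 26 Hz, 40 Hz

Frequencies that alias to 4 Hz are k·fs ± 4 Hz for integer k ≥ 0.
k=0: 4 Hz.
k=1: 18 Hz, 26 Hz.
k=2: 40 Hz, 48 Hz.
k=3: 62 Hz, 70 Hz.
Within [18 Hz, 42 Hz]: 18 Hz, 26 Hz, 40 Hz.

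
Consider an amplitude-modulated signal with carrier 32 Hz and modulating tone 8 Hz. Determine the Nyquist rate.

80 Hz

AM sidebands sit at fc ± fm = 24 Hz and 40 Hz.
Highest-frequency component: 40 Hz.
Nyquist rate = 2 × 40 Hz = 80 Hz.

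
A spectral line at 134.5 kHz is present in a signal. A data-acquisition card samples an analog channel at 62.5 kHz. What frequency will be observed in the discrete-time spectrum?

134.5 kHz mod fs = 9.5 kHz.
9.5 kHz ≤ fs/2 = 31.25 kHz, appears at 9.5 kHz.

9.5 kHz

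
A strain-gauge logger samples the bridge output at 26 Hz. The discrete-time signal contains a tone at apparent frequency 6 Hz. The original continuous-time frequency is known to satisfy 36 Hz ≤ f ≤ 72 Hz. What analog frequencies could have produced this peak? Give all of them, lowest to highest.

46 Hz, 58 Hz, 72 Hz

Frequencies that alias to 6 Hz are k·fs ± 6 Hz for integer k ≥ 0.
k=0: 6 Hz.
k=1: 20 Hz, 32 Hz.
k=2: 46 Hz, 58 Hz.
k=3: 72 Hz, 84 Hz.
k=4: 98 Hz, 110 Hz.
Within [36 Hz, 72 Hz]: 46 Hz, 58 Hz, 72 Hz.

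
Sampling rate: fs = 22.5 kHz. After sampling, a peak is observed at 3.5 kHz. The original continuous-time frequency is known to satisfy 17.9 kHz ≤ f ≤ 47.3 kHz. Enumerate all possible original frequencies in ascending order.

Frequencies that alias to 3.5 kHz are k·fs ± 3.5 kHz for integer k ≥ 0.
k=0: 3.5 kHz.
k=1: 19 kHz, 26 kHz.
k=2: 41.5 kHz, 48.5 kHz.
k=3: 64 kHz, 71 kHz.
Within [17.9 kHz, 47.3 kHz]: 19 kHz, 26 kHz, 41.5 kHz.

19 kHz, 26 kHz, 41.5 kHz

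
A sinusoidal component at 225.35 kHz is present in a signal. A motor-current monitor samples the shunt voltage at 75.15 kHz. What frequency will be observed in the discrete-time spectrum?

0.1 kHz

225.35 kHz mod fs = 75.05 kHz.
75.05 kHz > fs/2 = 37.575 kHz, folds to fs − 75.05 kHz = 0.1 kHz.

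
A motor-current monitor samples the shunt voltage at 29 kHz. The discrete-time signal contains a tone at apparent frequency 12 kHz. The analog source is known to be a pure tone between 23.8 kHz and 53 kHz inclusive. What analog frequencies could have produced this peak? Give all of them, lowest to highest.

Frequencies that alias to 12 kHz are k·fs ± 12 kHz for integer k ≥ 0.
k=0: 12 kHz.
k=1: 17 kHz, 41 kHz.
k=2: 46 kHz, 70 kHz.
k=3: 75 kHz, 99 kHz.
Within [23.8 kHz, 53 kHz]: 41 kHz, 46 kHz.

41 kHz, 46 kHz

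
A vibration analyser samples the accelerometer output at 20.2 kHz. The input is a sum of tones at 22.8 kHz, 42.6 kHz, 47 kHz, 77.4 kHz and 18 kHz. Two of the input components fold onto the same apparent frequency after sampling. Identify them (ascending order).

18 kHz, 42.6 kHz

fs/2 = 10.1 kHz.
22.8 kHz mod fs = 2.6 kHz.
2.6 kHz ≤ fs/2 = 10.1 kHz, appears at 2.6 kHz.
42.6 kHz mod fs = 2.2 kHz.
2.2 kHz ≤ fs/2 = 10.1 kHz, appears at 2.2 kHz.
47 kHz mod fs = 6.6 kHz.
6.6 kHz ≤ fs/2 = 10.1 kHz, appears at 6.6 kHz.
77.4 kHz mod fs = 16.8 kHz.
16.8 kHz > fs/2 = 10.1 kHz, folds to fs − 16.8 kHz = 3.4 kHz.
18 kHz > fs/2 = 10.1 kHz, folds to fs − 18 kHz = 2.2 kHz.
18 kHz and 42.6 kHz both map to 2.2 kHz.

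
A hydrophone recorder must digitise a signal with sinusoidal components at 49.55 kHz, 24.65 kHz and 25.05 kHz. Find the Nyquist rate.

99.1 kHz

Highest-frequency component: 49.55 kHz.
Nyquist rate = 2 × 49.55 kHz = 99.1 kHz.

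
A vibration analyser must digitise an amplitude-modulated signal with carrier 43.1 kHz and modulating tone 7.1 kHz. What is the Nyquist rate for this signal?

AM sidebands sit at fc ± fm = 36 kHz and 50.2 kHz.
Highest-frequency component: 50.2 kHz.
Nyquist rate = 2 × 50.2 kHz = 100.4 kHz.

100.4 kHz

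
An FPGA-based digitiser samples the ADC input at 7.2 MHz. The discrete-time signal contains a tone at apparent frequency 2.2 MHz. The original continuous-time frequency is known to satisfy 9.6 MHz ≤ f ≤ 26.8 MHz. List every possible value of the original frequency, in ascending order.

Frequencies that alias to 2.2 MHz are k·fs ± 2.2 MHz for integer k ≥ 0.
k=0: 2.2 MHz.
k=1: 5 MHz, 9.4 MHz.
k=2: 12.2 MHz, 16.6 MHz.
k=3: 19.4 MHz, 23.8 MHz.
k=4: 26.6 MHz, 31 MHz.
k=5: 33.8 MHz, 38.2 MHz.
Within [9.6 MHz, 26.8 MHz]: 12.2 MHz, 16.6 MHz, 19.4 MHz, 23.8 MHz, 26.6 MHz.

12.2 MHz, 16.6 MHz, 19.4 MHz, 23.8 MHz, 26.6 MHz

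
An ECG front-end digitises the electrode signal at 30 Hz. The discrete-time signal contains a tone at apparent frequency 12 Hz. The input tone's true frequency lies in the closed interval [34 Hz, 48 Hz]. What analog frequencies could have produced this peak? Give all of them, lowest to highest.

Frequencies that alias to 12 Hz are k·fs ± 12 Hz for integer k ≥ 0.
k=0: 12 Hz.
k=1: 18 Hz, 42 Hz.
k=2: 48 Hz, 72 Hz.
k=3: 78 Hz, 102 Hz.
Within [34 Hz, 48 Hz]: 42 Hz, 48 Hz.

42 Hz, 48 Hz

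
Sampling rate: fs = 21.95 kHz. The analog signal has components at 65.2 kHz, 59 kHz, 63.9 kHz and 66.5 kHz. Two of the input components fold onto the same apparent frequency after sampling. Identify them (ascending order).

fs/2 = 10.975 kHz.
65.2 kHz mod fs = 21.3 kHz.
21.3 kHz > fs/2 = 10.975 kHz, folds to fs − 21.3 kHz = 0.65 kHz.
59 kHz mod fs = 15.1 kHz.
15.1 kHz > fs/2 = 10.975 kHz, folds to fs − 15.1 kHz = 6.85 kHz.
63.9 kHz mod fs = 20 kHz.
20 kHz > fs/2 = 10.975 kHz, folds to fs − 20 kHz = 1.95 kHz.
66.5 kHz mod fs = 0.65 kHz.
0.65 kHz ≤ fs/2 = 10.975 kHz, appears at 0.65 kHz.
65.2 kHz and 66.5 kHz both map to 0.65 kHz.

65.2 kHz, 66.5 kHz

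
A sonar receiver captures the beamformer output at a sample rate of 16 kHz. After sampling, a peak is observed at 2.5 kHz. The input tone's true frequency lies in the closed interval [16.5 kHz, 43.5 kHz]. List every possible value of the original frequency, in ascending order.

18.5 kHz, 29.5 kHz, 34.5 kHz

Frequencies that alias to 2.5 kHz are k·fs ± 2.5 kHz for integer k ≥ 0.
k=0: 2.5 kHz.
k=1: 13.5 kHz, 18.5 kHz.
k=2: 29.5 kHz, 34.5 kHz.
k=3: 45.5 kHz, 50.5 kHz.
Within [16.5 kHz, 43.5 kHz]: 18.5 kHz, 29.5 kHz, 34.5 kHz.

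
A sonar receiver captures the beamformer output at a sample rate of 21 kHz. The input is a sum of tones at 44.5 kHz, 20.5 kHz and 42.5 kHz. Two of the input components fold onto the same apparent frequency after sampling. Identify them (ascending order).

20.5 kHz, 42.5 kHz

fs/2 = 10.5 kHz.
44.5 kHz mod fs = 2.5 kHz.
2.5 kHz ≤ fs/2 = 10.5 kHz, appears at 2.5 kHz.
20.5 kHz > fs/2 = 10.5 kHz, folds to fs − 20.5 kHz = 0.5 kHz.
42.5 kHz mod fs = 0.5 kHz.
0.5 kHz ≤ fs/2 = 10.5 kHz, appears at 0.5 kHz.
20.5 kHz and 42.5 kHz both map to 0.5 kHz.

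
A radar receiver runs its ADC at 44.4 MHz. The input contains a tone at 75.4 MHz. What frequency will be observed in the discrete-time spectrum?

13.4 MHz

75.4 MHz mod fs = 31 MHz.
31 MHz > fs/2 = 22.2 MHz, folds to fs − 31 MHz = 13.4 MHz.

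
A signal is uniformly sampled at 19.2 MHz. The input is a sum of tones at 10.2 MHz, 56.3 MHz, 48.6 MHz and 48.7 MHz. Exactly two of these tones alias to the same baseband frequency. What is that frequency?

9 MHz

fs/2 = 9.6 MHz.
10.2 MHz > fs/2 = 9.6 MHz, folds to fs − 10.2 MHz = 9 MHz.
56.3 MHz mod fs = 17.9 MHz.
17.9 MHz > fs/2 = 9.6 MHz, folds to fs − 17.9 MHz = 1.3 MHz.
48.6 MHz mod fs = 10.2 MHz.
10.2 MHz > fs/2 = 9.6 MHz, folds to fs − 10.2 MHz = 9 MHz.
48.7 MHz mod fs = 10.3 MHz.
10.3 MHz > fs/2 = 9.6 MHz, folds to fs − 10.3 MHz = 8.9 MHz.
10.2 MHz and 48.6 MHz both map to 9 MHz.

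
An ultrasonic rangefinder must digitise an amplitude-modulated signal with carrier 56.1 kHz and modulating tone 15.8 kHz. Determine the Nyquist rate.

AM sidebands sit at fc ± fm = 40.3 kHz and 71.9 kHz.
Highest-frequency component: 71.9 kHz.
Nyquist rate = 2 × 71.9 kHz = 143.8 kHz.

143.8 kHz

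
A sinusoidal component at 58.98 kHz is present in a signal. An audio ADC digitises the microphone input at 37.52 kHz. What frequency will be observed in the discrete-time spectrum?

16.06 kHz

58.98 kHz mod fs = 21.46 kHz.
21.46 kHz > fs/2 = 18.76 kHz, folds to fs − 21.46 kHz = 16.06 kHz.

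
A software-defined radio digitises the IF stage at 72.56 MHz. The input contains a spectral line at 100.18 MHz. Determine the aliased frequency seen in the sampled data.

27.62 MHz

100.18 MHz mod fs = 27.62 MHz.
27.62 MHz ≤ fs/2 = 36.28 MHz, appears at 27.62 MHz.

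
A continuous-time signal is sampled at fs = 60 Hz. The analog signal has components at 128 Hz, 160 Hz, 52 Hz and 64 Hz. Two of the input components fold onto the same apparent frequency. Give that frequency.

fs/2 = 30 Hz.
128 Hz mod fs = 8 Hz.
8 Hz ≤ fs/2 = 30 Hz, appears at 8 Hz.
160 Hz mod fs = 40 Hz.
40 Hz > fs/2 = 30 Hz, folds to fs − 40 Hz = 20 Hz.
52 Hz > fs/2 = 30 Hz, folds to fs − 52 Hz = 8 Hz.
64 Hz mod fs = 4 Hz.
4 Hz ≤ fs/2 = 30 Hz, appears at 4 Hz.
52 Hz and 128 Hz both map to 8 Hz.

8 Hz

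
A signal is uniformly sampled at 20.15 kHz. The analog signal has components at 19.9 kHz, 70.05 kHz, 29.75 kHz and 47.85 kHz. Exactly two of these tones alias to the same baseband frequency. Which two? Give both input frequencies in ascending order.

fs/2 = 10.075 kHz.
19.9 kHz > fs/2 = 10.075 kHz, folds to fs − 19.9 kHz = 0.25 kHz.
70.05 kHz mod fs = 9.6 kHz.
9.6 kHz ≤ fs/2 = 10.075 kHz, appears at 9.6 kHz.
29.75 kHz mod fs = 9.6 kHz.
9.6 kHz ≤ fs/2 = 10.075 kHz, appears at 9.6 kHz.
47.85 kHz mod fs = 7.55 kHz.
7.55 kHz ≤ fs/2 = 10.075 kHz, appears at 7.55 kHz.
29.75 kHz and 70.05 kHz both map to 9.6 kHz.

29.75 kHz, 70.05 kHz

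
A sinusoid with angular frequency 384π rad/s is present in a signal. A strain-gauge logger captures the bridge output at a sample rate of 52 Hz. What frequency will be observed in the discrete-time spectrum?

16 Hz

ω = 384π rad/s → f = ω/(2π) = 192 Hz.
192 Hz mod fs = 36 Hz.
36 Hz > fs/2 = 26 Hz, folds to fs − 36 Hz = 16 Hz.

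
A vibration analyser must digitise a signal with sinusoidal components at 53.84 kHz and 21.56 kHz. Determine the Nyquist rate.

107.68 kHz

Highest-frequency component: 53.84 kHz.
Nyquist rate = 2 × 53.84 kHz = 107.68 kHz.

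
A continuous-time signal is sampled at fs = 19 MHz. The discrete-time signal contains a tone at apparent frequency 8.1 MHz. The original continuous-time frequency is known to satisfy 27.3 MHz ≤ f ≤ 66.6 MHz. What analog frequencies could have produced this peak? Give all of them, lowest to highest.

29.9 MHz, 46.1 MHz, 48.9 MHz, 65.1 MHz

Frequencies that alias to 8.1 MHz are k·fs ± 8.1 MHz for integer k ≥ 0.
k=0: 8.1 MHz.
k=1: 10.9 MHz, 27.1 MHz.
k=2: 29.9 MHz, 46.1 MHz.
k=3: 48.9 MHz, 65.1 MHz.
k=4: 67.9 MHz, 84.1 MHz.
Within [27.3 MHz, 66.6 MHz]: 29.9 MHz, 46.1 MHz, 48.9 MHz, 65.1 MHz.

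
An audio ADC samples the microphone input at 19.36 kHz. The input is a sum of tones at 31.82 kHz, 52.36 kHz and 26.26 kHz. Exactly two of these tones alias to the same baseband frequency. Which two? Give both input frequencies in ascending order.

fs/2 = 9.68 kHz.
31.82 kHz mod fs = 12.46 kHz.
12.46 kHz > fs/2 = 9.68 kHz, folds to fs − 12.46 kHz = 6.9 kHz.
52.36 kHz mod fs = 13.64 kHz.
13.64 kHz > fs/2 = 9.68 kHz, folds to fs − 13.64 kHz = 5.72 kHz.
26.26 kHz mod fs = 6.9 kHz.
6.9 kHz ≤ fs/2 = 9.68 kHz, appears at 6.9 kHz.
26.26 kHz and 31.82 kHz both map to 6.9 kHz.

26.26 kHz, 31.82 kHz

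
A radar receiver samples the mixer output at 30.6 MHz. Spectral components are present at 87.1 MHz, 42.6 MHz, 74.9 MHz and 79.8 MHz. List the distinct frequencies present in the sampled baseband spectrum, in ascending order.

fs/2 = 15.3 MHz.
87.1 MHz mod fs = 25.9 MHz.
25.9 MHz > fs/2 = 15.3 MHz, folds to fs − 25.9 MHz = 4.7 MHz.
42.6 MHz mod fs = 12 MHz.
12 MHz ≤ fs/2 = 15.3 MHz, appears at 12 MHz.
74.9 MHz mod fs = 13.7 MHz.
13.7 MHz ≤ fs/2 = 15.3 MHz, appears at 13.7 MHz.
79.8 MHz mod fs = 18.6 MHz.
18.6 MHz > fs/2 = 15.3 MHz, folds to fs − 18.6 MHz = 12 MHz.
Distinct values: {4.7 MHz, 12 MHz, 13.7 MHz}.

4.7 MHz, 12 MHz, 13.7 MHz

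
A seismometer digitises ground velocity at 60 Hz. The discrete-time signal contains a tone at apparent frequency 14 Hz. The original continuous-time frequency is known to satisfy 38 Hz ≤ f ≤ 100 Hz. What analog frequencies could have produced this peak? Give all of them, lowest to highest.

46 Hz, 74 Hz

Frequencies that alias to 14 Hz are k·fs ± 14 Hz for integer k ≥ 0.
k=0: 14 Hz.
k=1: 46 Hz, 74 Hz.
k=2: 106 Hz, 134 Hz.
Within [38 Hz, 100 Hz]: 46 Hz, 74 Hz.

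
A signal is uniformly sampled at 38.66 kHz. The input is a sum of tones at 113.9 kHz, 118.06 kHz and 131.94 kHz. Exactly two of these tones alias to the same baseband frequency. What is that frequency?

2.08 kHz

fs/2 = 19.33 kHz.
113.9 kHz mod fs = 36.58 kHz.
36.58 kHz > fs/2 = 19.33 kHz, folds to fs − 36.58 kHz = 2.08 kHz.
118.06 kHz mod fs = 2.08 kHz.
2.08 kHz ≤ fs/2 = 19.33 kHz, appears at 2.08 kHz.
131.94 kHz mod fs = 15.96 kHz.
15.96 kHz ≤ fs/2 = 19.33 kHz, appears at 15.96 kHz.
113.9 kHz and 118.06 kHz both map to 2.08 kHz.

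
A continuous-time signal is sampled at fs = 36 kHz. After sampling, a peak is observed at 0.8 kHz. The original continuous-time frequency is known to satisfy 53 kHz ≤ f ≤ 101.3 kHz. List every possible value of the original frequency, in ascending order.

71.2 kHz, 72.8 kHz

Frequencies that alias to 0.8 kHz are k·fs ± 0.8 kHz for integer k ≥ 0.
k=0: 0.8 kHz.
k=1: 35.2 kHz, 36.8 kHz.
k=2: 71.2 kHz, 72.8 kHz.
k=3: 107.2 kHz, 108.8 kHz.
Within [53 kHz, 101.3 kHz]: 71.2 kHz, 72.8 kHz.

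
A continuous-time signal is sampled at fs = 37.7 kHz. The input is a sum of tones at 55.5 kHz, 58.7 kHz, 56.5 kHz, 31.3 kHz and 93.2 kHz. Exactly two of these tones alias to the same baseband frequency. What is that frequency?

fs/2 = 18.85 kHz.
55.5 kHz mod fs = 17.8 kHz.
17.8 kHz ≤ fs/2 = 18.85 kHz, appears at 17.8 kHz.
58.7 kHz mod fs = 21 kHz.
21 kHz > fs/2 = 18.85 kHz, folds to fs − 21 kHz = 16.7 kHz.
56.5 kHz mod fs = 18.8 kHz.
18.8 kHz ≤ fs/2 = 18.85 kHz, appears at 18.8 kHz.
31.3 kHz > fs/2 = 18.85 kHz, folds to fs − 31.3 kHz = 6.4 kHz.
93.2 kHz mod fs = 17.8 kHz.
17.8 kHz ≤ fs/2 = 18.85 kHz, appears at 17.8 kHz.
55.5 kHz and 93.2 kHz both map to 17.8 kHz.

17.8 kHz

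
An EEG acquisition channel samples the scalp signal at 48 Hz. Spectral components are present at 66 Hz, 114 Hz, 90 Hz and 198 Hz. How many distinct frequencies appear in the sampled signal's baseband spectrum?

2

fs/2 = 24 Hz.
66 Hz mod fs = 18 Hz.
18 Hz ≤ fs/2 = 24 Hz, appears at 18 Hz.
114 Hz mod fs = 18 Hz.
18 Hz ≤ fs/2 = 24 Hz, appears at 18 Hz.
90 Hz mod fs = 42 Hz.
42 Hz > fs/2 = 24 Hz, folds to fs − 42 Hz = 6 Hz.
198 Hz mod fs = 6 Hz.
6 Hz ≤ fs/2 = 24 Hz, appears at 6 Hz.
Distinct values: {6 Hz, 18 Hz} → 2.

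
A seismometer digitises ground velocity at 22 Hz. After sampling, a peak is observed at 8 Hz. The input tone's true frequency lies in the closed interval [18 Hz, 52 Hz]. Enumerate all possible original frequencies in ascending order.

Frequencies that alias to 8 Hz are k·fs ± 8 Hz for integer k ≥ 0.
k=0: 8 Hz.
k=1: 14 Hz, 30 Hz.
k=2: 36 Hz, 52 Hz.
k=3: 58 Hz, 74 Hz.
Within [18 Hz, 52 Hz]: 30 Hz, 36 Hz, 52 Hz.

30 Hz, 36 Hz, 52 Hz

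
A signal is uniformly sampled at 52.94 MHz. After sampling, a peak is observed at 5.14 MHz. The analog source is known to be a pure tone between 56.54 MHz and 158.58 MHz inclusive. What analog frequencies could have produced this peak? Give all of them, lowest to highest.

58.08 MHz, 100.74 MHz, 111.02 MHz, 153.68 MHz

Frequencies that alias to 5.14 MHz are k·fs ± 5.14 MHz for integer k ≥ 0.
k=0: 5.14 MHz.
k=1: 47.8 MHz, 58.08 MHz.
k=2: 100.74 MHz, 111.02 MHz.
k=3: 153.68 MHz, 163.96 MHz.
k=4: 206.62 MHz, 216.9 MHz.
Within [56.54 MHz, 158.58 MHz]: 58.08 MHz, 100.74 MHz, 111.02 MHz, 153.68 MHz.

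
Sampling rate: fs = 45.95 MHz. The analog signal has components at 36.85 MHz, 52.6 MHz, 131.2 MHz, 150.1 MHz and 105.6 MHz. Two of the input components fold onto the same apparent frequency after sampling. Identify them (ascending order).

52.6 MHz, 131.2 MHz

fs/2 = 22.975 MHz.
36.85 MHz > fs/2 = 22.975 MHz, folds to fs − 36.85 MHz = 9.1 MHz.
52.6 MHz mod fs = 6.65 MHz.
6.65 MHz ≤ fs/2 = 22.975 MHz, appears at 6.65 MHz.
131.2 MHz mod fs = 39.3 MHz.
39.3 MHz > fs/2 = 22.975 MHz, folds to fs − 39.3 MHz = 6.65 MHz.
150.1 MHz mod fs = 12.25 MHz.
12.25 MHz ≤ fs/2 = 22.975 MHz, appears at 12.25 MHz.
105.6 MHz mod fs = 13.7 MHz.
13.7 MHz ≤ fs/2 = 22.975 MHz, appears at 13.7 MHz.
52.6 MHz and 131.2 MHz both map to 6.65 MHz.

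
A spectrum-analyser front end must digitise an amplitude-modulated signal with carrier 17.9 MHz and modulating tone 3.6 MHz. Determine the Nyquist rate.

43 MHz

AM sidebands sit at fc ± fm = 14.3 MHz and 21.5 MHz.
Highest-frequency component: 21.5 MHz.
Nyquist rate = 2 × 21.5 MHz = 43 MHz.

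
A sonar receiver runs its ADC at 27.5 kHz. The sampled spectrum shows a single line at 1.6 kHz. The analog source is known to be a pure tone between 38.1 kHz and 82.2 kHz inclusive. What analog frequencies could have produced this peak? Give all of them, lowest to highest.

Frequencies that alias to 1.6 kHz are k·fs ± 1.6 kHz for integer k ≥ 0.
k=0: 1.6 kHz.
k=1: 25.9 kHz, 29.1 kHz.
k=2: 53.4 kHz, 56.6 kHz.
k=3: 80.9 kHz, 84.1 kHz.
k=4: 108.4 kHz, 111.6 kHz.
Within [38.1 kHz, 82.2 kHz]: 53.4 kHz, 56.6 kHz, 80.9 kHz.

53.4 kHz, 56.6 kHz, 80.9 kHz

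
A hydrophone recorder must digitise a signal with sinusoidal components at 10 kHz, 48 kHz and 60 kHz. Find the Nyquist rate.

120 kHz

Highest-frequency component: 60 kHz.
Nyquist rate = 2 × 60 kHz = 120 kHz.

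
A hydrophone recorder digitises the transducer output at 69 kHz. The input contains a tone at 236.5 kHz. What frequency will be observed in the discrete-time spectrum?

29.5 kHz

236.5 kHz mod fs = 29.5 kHz.
29.5 kHz ≤ fs/2 = 34.5 kHz, appears at 29.5 kHz.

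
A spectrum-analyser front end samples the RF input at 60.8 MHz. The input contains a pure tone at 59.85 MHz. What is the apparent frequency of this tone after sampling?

59.85 MHz > fs/2 = 30.4 MHz, folds to fs − 59.85 MHz = 0.95 MHz.

0.95 MHz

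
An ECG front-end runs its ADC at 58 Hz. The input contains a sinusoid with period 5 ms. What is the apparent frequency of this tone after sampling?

26 Hz

T = 5 ms → f = 1/T = 200 Hz.
200 Hz mod fs = 26 Hz.
26 Hz ≤ fs/2 = 29 Hz, appears at 26 Hz.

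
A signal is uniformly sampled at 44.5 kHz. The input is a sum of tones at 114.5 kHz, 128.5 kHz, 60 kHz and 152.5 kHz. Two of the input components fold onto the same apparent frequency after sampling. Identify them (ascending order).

114.5 kHz, 152.5 kHz

fs/2 = 22.25 kHz.
114.5 kHz mod fs = 25.5 kHz.
25.5 kHz > fs/2 = 22.25 kHz, folds to fs − 25.5 kHz = 19 kHz.
128.5 kHz mod fs = 39.5 kHz.
39.5 kHz > fs/2 = 22.25 kHz, folds to fs − 39.5 kHz = 5 kHz.
60 kHz mod fs = 15.5 kHz.
15.5 kHz ≤ fs/2 = 22.25 kHz, appears at 15.5 kHz.
152.5 kHz mod fs = 19 kHz.
19 kHz ≤ fs/2 = 22.25 kHz, appears at 19 kHz.
114.5 kHz and 152.5 kHz both map to 19 kHz.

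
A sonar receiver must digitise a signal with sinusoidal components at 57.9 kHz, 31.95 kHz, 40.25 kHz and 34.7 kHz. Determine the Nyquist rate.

115.8 kHz

Highest-frequency component: 57.9 kHz.
Nyquist rate = 2 × 57.9 kHz = 115.8 kHz.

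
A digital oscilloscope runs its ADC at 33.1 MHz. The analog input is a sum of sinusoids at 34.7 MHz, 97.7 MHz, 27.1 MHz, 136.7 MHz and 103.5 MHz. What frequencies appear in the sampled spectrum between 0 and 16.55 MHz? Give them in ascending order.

1.6 MHz, 4.2 MHz, 4.3 MHz, 6 MHz

fs/2 = 16.55 MHz.
34.7 MHz mod fs = 1.6 MHz.
1.6 MHz ≤ fs/2 = 16.55 MHz, appears at 1.6 MHz.
97.7 MHz mod fs = 31.5 MHz.
31.5 MHz > fs/2 = 16.55 MHz, folds to fs − 31.5 MHz = 1.6 MHz.
27.1 MHz > fs/2 = 16.55 MHz, folds to fs − 27.1 MHz = 6 MHz.
136.7 MHz mod fs = 4.3 MHz.
4.3 MHz ≤ fs/2 = 16.55 MHz, appears at 4.3 MHz.
103.5 MHz mod fs = 4.2 MHz.
4.2 MHz ≤ fs/2 = 16.55 MHz, appears at 4.2 MHz.
Distinct values: {1.6 MHz, 4.2 MHz, 4.3 MHz, 6 MHz}.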